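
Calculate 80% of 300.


Convert percentage to decimal:
80% = 0.8
Multiply:
300 x 0.8 = 240

240


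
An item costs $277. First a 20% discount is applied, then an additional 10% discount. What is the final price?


First discount:
20% of $277 = $55.40
Price after first discount:
$277 - $55.40 = $221.60
Second discount:
10% of $221.60 = $22.16
Final price:
$221.60 - $22.16 = $199.44

$199.44


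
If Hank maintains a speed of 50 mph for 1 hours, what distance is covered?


Use the formula: distance = speed x time
Speed = 50 mph, Time = 1 hours
50 x 1 = 50 miles

50 miles


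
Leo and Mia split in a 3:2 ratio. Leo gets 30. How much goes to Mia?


Find the multiplier:
30 / 3 = 10
Apply to Mia's share:
2 x 10 = 20

20


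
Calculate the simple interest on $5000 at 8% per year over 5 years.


Use the formula I = P x R x T / 100
P x R x T = 5000 x 8 x 5 = 200000
I = 200000 / 100 = $2000

$2000


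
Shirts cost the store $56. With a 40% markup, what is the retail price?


Calculate the markup amount:
40% of $56 = $22.40
Add to cost:
$56 + $22.40 = $78.40

$78.40


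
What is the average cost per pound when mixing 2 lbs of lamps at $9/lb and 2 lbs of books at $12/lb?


Cost of lamps:
2 x $9 = $18
Cost of books:
2 x $12 = $24
Total cost: $18 + $24 = $42
Total weight: 4 lbs
Average: $42 / 4 = $10.50/lb

$10.50/lb


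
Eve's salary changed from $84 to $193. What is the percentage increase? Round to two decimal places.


Find the absolute change:
|193 - 84| = 109
Divide by original and multiply by 100:
109 / 84 x 100 = 129.7619...% ≈ 129.76%

129.76%


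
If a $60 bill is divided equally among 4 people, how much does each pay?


Total bill: $60
Number of people: 4
Each pays: $60 / 4 = $15

$15


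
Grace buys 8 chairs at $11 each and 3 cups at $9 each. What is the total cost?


Cost of chairs:
8 x $11 = $88
Cost of cups:
3 x $9 = $27
Add both:
$88 + $27 = $115

$115


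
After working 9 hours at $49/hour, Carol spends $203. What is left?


Calculate earnings:
9 x $49 = $441
Subtract spending:
$441 - $203 = $238

$238


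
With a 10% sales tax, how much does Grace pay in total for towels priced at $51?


Calculate the tax:
10% of $51 = $5.10
Add tax to price:
$51 + $5.10 = $56.10

$56.10


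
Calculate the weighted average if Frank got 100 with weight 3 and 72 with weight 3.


Weighted sum:
3 x 100 + 3 x 72 = 516
Total weight:
3 + 3 = 6
Weighted average:
516 / 6 = 86

86


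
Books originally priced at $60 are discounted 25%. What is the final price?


Calculate the discount amount:
25% of $60 = $15
Subtract from original:
$60 - $15 = $45

$45


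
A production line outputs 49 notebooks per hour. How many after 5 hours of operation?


Production rate: 49 notebooks per hour
Time: 5 hours
Total: 49 x 5 = 245 notebooks

245 notebooks


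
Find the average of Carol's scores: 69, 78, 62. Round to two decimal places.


Add the scores:
69 + 78 + 62 = 209
Divide by the number of tests:
209 / 3 = 69.6666... ≈ 69.67

69.67


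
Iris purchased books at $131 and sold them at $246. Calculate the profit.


Selling price = $246
Cost price = $131
Profit = selling price - cost price:
Profit = $246 - $131 = $115

$115


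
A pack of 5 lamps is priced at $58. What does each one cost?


Total cost: $58
Number of items: 5
Unit price: $58 / 5 = $11.60

$11.60


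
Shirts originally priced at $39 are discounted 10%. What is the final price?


Calculate the discount amount:
10% of $39 = $3.90
Subtract from original:
$39 - $3.90 = $35.10

$35.10


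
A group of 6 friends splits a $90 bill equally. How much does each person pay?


Total bill: $90
Number of people: 6
Each pays: $90 / 6 = $15

$15


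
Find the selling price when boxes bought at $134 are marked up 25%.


Calculate the markup amount:
25% of $134 = $33.50
Add to cost:
$134 + $33.50 = $167.50

$167.50


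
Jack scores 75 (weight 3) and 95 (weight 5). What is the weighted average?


Weighted sum:
3 x 75 + 5 x 95 = 700
Total weight:
3 + 5 = 8
Weighted average:
700 / 8 = 87.5

87.5


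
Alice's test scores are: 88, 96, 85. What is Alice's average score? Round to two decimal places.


Add the scores:
88 + 96 + 85 = 269
Divide by the number of tests:
269 / 3 = 89.6666... ≈ 89.67

89.67


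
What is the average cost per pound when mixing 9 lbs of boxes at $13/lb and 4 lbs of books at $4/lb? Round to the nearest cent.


Cost of boxes:
9 x $13 = $117
Cost of books:
4 x $4 = $16
Total cost: $117 + $16 = $133
Total weight: 13 lbs
Average: $133 / 13 = $10.2307... ≈ $10.23/lb

$10.23/lb


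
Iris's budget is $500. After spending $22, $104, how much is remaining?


Add up expenses:
$22 + $104 = $126
Subtract from budget:
$500 - $126 = $374

$374


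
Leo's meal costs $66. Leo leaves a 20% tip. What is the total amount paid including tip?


Calculate the tip:
20% of $66 = $13.20
Add tip to meal cost:
$66 + $13.20 = $79.20

$79.20


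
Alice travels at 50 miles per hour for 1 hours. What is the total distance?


Use the formula: distance = speed x time
Speed = 50 mph, Time = 1 hours
50 x 1 = 50 miles

50 miles


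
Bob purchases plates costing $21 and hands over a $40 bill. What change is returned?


Start with the amount paid:
$40
Subtract the price:
$40 - $21 = $19

$19


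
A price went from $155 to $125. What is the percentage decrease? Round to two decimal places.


Find the absolute change:
|125 - 155| = 30
Divide by original and multiply by 100:
30 / 155 x 100 = 19.3548...% ≈ 19.35%

19.35%


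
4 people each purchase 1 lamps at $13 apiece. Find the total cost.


Cost per person:
1 x $13 = $13
Group total:
4 x $13 = $52

$52


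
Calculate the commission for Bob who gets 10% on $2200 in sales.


Convert rate to decimal:
10% = 0.1
Multiply by sales:
$2200 x 0.1 = $220

$220


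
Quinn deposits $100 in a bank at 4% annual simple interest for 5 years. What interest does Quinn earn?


Use the formula I = P x R x T / 100
P x R x T = 100 x 4 x 5 = 2000
I = 2000 / 100 = $20

$20


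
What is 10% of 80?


Convert percentage to decimal:
10% = 0.1
Multiply:
80 x 0.1 = 8

8


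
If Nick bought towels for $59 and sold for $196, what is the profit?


Selling price = $196
Cost price = $59
Profit = selling price - cost price:
Profit = $196 - $59 = $137

$137


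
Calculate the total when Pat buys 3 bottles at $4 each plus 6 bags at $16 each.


Cost of bottles:
3 x $4 = $12
Cost of bags:
6 x $16 = $96
Add both:
$12 + $96 = $108

$108


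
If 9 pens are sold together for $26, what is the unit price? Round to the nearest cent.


Total cost: $26
Number of items: 9
Unit price: $26 / 9 = $2.8888... ≈ $2.89

$2.89


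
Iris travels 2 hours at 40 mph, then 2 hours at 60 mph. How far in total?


Leg 1 distance:
40 x 2 = 80 miles
Leg 2 distance:
60 x 2 = 120 miles
Total distance:
80 + 120 = 200 miles

200 miles


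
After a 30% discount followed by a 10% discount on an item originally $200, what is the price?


First discount:
30% of $200 = $60
Price after first discount:
$200 - $60 = $140
Second discount:
10% of $140 = $14
Final price:
$140 - $14 = $126

$126


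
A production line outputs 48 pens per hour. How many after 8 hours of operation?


Production rate: 48 pens per hour
Time: 8 hours
Total: 48 x 8 = 384 pens

384 pens


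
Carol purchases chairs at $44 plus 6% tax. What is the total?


Calculate the tax:
6% of $44 = $2.64
Add tax to price:
$44 + $2.64 = $46.64

$46.64


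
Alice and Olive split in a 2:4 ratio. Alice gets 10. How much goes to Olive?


Find the multiplier:
10 / 2 = 5
Apply to Olive's share:
4 x 5 = 20

20


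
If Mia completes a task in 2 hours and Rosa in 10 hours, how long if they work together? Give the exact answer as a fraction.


Mia's rate: 1/2 of the job per hour
Rosa's rate: 1/10 of the job per hour
Combined rate: 1/2 + 1/10 = 3/5 per hour
Time = 1 / (3/5) = 5/3 hours (≈ 1.67 hours)

5/3 hours


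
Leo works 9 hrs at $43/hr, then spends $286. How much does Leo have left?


Calculate earnings:
9 x $43 = $387
Subtract spending:
$387 - $286 = $101

$101


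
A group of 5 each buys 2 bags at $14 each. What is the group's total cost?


Cost per person:
2 x $14 = $28
Group total:
5 x $28 = $140

$140


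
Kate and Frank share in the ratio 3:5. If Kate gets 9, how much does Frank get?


Find the multiplier:
9 / 3 = 3
Apply to Frank's share:
5 x 3 = 15

15


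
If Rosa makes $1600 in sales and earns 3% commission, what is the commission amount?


Convert rate to decimal:
3% = 0.03
Multiply by sales:
$1600 x 0.03 = $48

$48


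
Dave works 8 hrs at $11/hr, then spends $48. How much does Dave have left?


Calculate earnings:
8 x $11 = $88
Subtract spending:
$88 - $48 = $40

$40


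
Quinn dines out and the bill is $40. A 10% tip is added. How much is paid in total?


Calculate the tip:
10% of $40 = $4
Add tip to meal cost:
$40 + $4 = $44

$44


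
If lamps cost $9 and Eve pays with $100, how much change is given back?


Start with the amount paid:
$100
Subtract the price:
$100 - $9 = $91

$91


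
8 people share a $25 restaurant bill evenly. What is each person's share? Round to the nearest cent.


Total bill: $25
Number of people: 8
Each pays: $25 / 8 = $3.125 ≈ $3.13

$3.13


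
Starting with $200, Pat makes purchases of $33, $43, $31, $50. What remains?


Add up expenses:
$33 + $43 + $31 + $50 = $157
Subtract from budget:
$200 - $157 = $43

$43


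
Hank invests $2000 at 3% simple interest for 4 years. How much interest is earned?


Use the formula I = P x R x T / 100
P x R x T = 2000 x 3 x 4 = 24000
I = 24000 / 100 = $240

$240


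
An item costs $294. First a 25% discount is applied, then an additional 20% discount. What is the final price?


First discount:
25% of $294 = $73.50
Price after first discount:
$294 - $73.50 = $220.50
Second discount:
20% of $220.50 = $44.10
Final price:
$220.50 - $44.10 = $176.40

$176.40


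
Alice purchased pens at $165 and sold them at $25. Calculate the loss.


Selling price = $25
Cost price = $165
Loss = cost price - selling price:
Loss = $165 - $25 = $140

$140


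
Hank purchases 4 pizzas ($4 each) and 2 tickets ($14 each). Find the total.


Cost of pizzas:
4 x $4 = $16
Cost of tickets:
2 x $14 = $28
Add both:
$16 + $28 = $44

$44


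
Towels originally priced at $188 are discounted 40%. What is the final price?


Calculate the discount amount:
40% of $188 = $75.20
Subtract from original:
$188 - $75.20 = $112.80

$112.80


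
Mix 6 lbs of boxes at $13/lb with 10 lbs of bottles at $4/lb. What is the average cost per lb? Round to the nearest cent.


Cost of boxes:
6 x $13 = $78
Cost of bottles:
10 x $4 = $40
Total cost: $78 + $40 = $118
Total weight: 16 lbs
Average: $118 / 16 = $7.375 ≈ $7.38/lb

$7.38/lb


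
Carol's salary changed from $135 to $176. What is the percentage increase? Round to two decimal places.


Find the absolute change:
|176 - 135| = 41
Divide by original and multiply by 100:
41 / 135 x 100 = 30.3703...% ≈ 30.37%

30.37%


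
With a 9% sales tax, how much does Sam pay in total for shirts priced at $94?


Calculate the tax:
9% of $94 = $8.46
Add tax to price:
$94 + $8.46 = $102.46

$102.46


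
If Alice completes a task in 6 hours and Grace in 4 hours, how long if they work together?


Alice's rate: 1/6 of the job per hour
Grace's rate: 1/4 of the job per hour
Combined rate: 1/6 + 1/4 = 5/12 per hour
Time = 1 / (5/12) = 12/5 = 2.4 hours

2.4 hours


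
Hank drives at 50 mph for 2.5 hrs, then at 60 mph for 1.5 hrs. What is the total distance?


Leg 1 distance:
50 x 2.5 = 125 miles
Leg 2 distance:
60 x 1.5 = 90 miles
Total distance:
125 + 90 = 215 miles

215 miles


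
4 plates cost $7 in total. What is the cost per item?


Total cost: $7
Number of items: 4
Unit price: $7 / 4 = $1.75

$1.75


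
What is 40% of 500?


Convert percentage to decimal:
40% = 0.4
Multiply:
500 x 0.4 = 200

200


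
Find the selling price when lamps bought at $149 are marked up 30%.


Calculate the markup amount:
30% of $149 = $44.70
Add to cost:
$149 + $44.70 = $193.70

$193.70


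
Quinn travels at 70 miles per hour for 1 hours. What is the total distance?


Use the formula: distance = speed x time
Speed = 70 mph, Time = 1 hours
70 x 1 = 70 miles

70 miles


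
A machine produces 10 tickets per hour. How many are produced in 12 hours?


Production rate: 10 tickets per hour
Time: 12 hours
Total: 10 x 12 = 120 tickets

120 tickets


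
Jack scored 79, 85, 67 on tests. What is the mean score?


Add the scores:
79 + 85 + 67 = 231
Divide by the number of tests:
231 / 3 = 77

77


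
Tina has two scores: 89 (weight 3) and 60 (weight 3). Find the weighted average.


Weighted sum:
3 x 89 + 3 x 60 = 447
Total weight:
3 + 3 = 6
Weighted average:
447 / 6 = 74.5

74.5


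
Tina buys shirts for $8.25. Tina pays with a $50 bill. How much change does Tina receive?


Start with the amount paid:
$50
Subtract the price:
$50 - $8.25 = $41.75

$41.75


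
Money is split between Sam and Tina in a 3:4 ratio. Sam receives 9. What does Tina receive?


Find the multiplier:
9 / 3 = 3
Apply to Tina's share:
4 x 3 = 12

12


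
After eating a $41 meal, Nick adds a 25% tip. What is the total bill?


Calculate the tip:
25% of $41 = $10.25
Add tip to meal cost:
$41 + $10.25 = $51.25

$51.25


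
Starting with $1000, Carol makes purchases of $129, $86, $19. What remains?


Add up expenses:
$129 + $86 + $19 = $234
Subtract from budget:
$1000 - $234 = $766

$766


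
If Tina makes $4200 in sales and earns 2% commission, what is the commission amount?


Convert rate to decimal:
2% = 0.02
Multiply by sales:
$4200 x 0.02 = $84

$84


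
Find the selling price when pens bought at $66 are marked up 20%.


Calculate the markup amount:
20% of $66 = $13.20
Add to cost:
$66 + $13.20 = $79.20

$79.20


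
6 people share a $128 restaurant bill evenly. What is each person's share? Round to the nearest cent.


Total bill: $128
Number of people: 6
Each pays: $128 / 6 = $21.3333... ≈ $21.33

$21.33


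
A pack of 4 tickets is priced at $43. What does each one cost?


Total cost: $43
Number of items: 4
Unit price: $43 / 4 = $10.75

$10.75


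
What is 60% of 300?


Convert percentage to decimal:
60% = 0.6
Multiply:
300 x 0.6 = 180

180


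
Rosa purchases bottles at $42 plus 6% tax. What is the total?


Calculate the tax:
6% of $42 = $2.52
Add tax to price:
$42 + $2.52 = $44.52

$44.52


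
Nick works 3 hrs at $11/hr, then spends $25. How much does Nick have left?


Calculate earnings:
3 x $11 = $33
Subtract spending:
$33 - $25 = $8

$8


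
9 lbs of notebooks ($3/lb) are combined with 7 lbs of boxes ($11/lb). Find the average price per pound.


Cost of notebooks:
9 x $3 = $27
Cost of boxes:
7 x $11 = $77
Total cost: $27 + $77 = $104
Total weight: 16 lbs
Average: $104 / 16 = $6.50/lb

$6.50/lb


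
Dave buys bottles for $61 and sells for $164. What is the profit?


Selling price = $164
Cost price = $61
Profit = selling price - cost price:
Profit = $164 - $61 = $103

$103


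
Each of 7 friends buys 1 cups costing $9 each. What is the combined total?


Cost per person:
1 x $9 = $9
Group total:
7 x $9 = $63

$63


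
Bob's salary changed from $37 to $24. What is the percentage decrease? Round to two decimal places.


Find the absolute change:
|24 - 37| = 13
Divide by original and multiply by 100:
13 / 37 x 100 = 35.1351...% ≈ 35.14%

35.14%


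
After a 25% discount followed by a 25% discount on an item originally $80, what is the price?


First discount:
25% of $80 = $20
Price after first discount:
$80 - $20 = $60
Second discount:
25% of $60 = $15
Final price:
$60 - $15 = $45

$45


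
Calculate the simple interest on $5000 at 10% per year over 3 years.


Use the formula I = P x R x T / 100
P x R x T = 5000 x 10 x 3 = 150000
I = 150000 / 100 = $1500

$1500


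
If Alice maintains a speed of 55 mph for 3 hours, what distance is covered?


Use the formula: distance = speed x time
Speed = 55 mph, Time = 3 hours
55 x 3 = 165 miles

165 miles


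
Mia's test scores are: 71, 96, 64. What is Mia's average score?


Add the scores:
71 + 96 + 64 = 231
Divide by the number of tests:
231 / 3 = 77

77


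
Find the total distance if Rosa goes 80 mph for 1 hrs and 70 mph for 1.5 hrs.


Leg 1 distance:
80 x 1 = 80 miles
Leg 2 distance:
70 x 1.5 = 105 miles
Total distance:
80 + 105 = 185 miles

185 miles


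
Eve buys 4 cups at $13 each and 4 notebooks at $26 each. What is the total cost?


Cost of cups:
4 x $13 = $52
Cost of notebooks:
4 x $26 = $104
Add both:
$52 + $104 = $156

$156


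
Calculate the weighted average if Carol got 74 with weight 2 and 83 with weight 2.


Weighted sum:
2 x 74 + 2 x 83 = 314
Total weight:
2 + 2 = 4
Weighted average:
314 / 4 = 78.5

78.5


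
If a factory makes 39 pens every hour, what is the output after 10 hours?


Production rate: 39 pens per hour
Time: 10 hours
Total: 39 x 10 = 390 pens

390 pens


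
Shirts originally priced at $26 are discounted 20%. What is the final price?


Calculate the discount amount:
20% of $26 = $5.20
Subtract from original:
$26 - $5.20 = $20.80

$20.80


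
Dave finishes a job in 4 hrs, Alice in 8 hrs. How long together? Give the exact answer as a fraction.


Dave's rate: 1/4 of the job per hour
Alice's rate: 1/8 of the job per hour
Combined rate: 1/4 + 1/8 = 3/8 per hour
Time = 1 / (3/8) = 8/3 hours (≈ 2.67 hours)

8/3 hours


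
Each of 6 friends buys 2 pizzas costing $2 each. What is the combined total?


Cost per person:
2 x $2 = $4
Group total:
6 x $4 = $24

$24


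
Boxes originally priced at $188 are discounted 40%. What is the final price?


Calculate the discount amount:
40% of $188 = $75.20
Subtract from original:
$188 - $75.20 = $112.80

$112.80


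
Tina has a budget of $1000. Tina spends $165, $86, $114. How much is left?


Add up expenses:
$165 + $86 + $114 = $365
Subtract from budget:
$1000 - $365 = $635

$635


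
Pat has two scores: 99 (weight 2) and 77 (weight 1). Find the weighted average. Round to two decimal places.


Weighted sum:
2 x 99 + 1 x 77 = 275
Total weight:
2 + 1 = 3
Weighted average:
275 / 3 = 91.6666... ≈ 91.67

91.67


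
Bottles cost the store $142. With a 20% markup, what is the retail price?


Calculate the markup amount:
20% of $142 = $28.40
Add to cost:
$142 + $28.40 = $170.40

$170.40


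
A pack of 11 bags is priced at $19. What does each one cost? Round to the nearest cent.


Total cost: $19
Number of items: 11
Unit price: $19 / 11 = $1.7272... ≈ $1.73

$1.73


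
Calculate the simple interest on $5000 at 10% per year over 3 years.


Use the formula I = P x R x T / 100
P x R x T = 5000 x 10 x 3 = 150000
I = 150000 / 100 = $1500

$1500


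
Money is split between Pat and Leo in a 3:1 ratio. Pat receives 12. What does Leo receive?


Find the multiplier:
12 / 3 = 4
Apply to Leo's share:
1 x 4 = 4

4


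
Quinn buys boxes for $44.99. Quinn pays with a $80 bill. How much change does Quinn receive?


Start with the amount paid:
$80
Subtract the price:
$80 - $44.99 = $35.01

$35.01


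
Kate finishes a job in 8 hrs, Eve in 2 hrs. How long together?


Kate's rate: 1/8 of the job per hour
Eve's rate: 1/2 of the job per hour
Combined rate: 1/8 + 1/2 = 5/8 per hour
Time = 1 / (5/8) = 8/5 = 1.6 hours

1.6 hours


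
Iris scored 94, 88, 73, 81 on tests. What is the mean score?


Add the scores:
94 + 88 + 73 + 81 = 336
Divide by the number of tests:
336 / 4 = 84

84


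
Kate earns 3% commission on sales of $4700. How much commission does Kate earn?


Convert rate to decimal:
3% = 0.03
Multiply by sales:
$4700 x 0.03 = $141

$141


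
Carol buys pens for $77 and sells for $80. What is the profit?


Selling price = $80
Cost price = $77
Profit = selling price - cost price:
Profit = $80 - $77 = $3

$3


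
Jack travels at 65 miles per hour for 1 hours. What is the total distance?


Use the formula: distance = speed x time
Speed = 65 mph, Time = 1 hours
65 x 1 = 65 miles

65 miles


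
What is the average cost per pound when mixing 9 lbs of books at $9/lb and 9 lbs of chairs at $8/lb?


Cost of books:
9 x $9 = $81
Cost of chairs:
9 x $8 = $72
Total cost: $81 + $72 = $153
Total weight: 18 lbs
Average: $153 / 18 = $8.50/lb

$8.50/lb


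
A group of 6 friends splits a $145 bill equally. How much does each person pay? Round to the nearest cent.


Total bill: $145
Number of people: 6
Each pays: $145 / 6 = $24.1666... ≈ $24.17

$24.17


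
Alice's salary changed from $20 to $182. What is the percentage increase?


Find the absolute change:
|182 - 20| = 162
Divide by original and multiply by 100:
162 / 20 x 100 = 810%

810%


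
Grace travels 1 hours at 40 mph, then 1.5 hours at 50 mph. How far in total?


Leg 1 distance:
40 x 1 = 40 miles
Leg 2 distance:
50 x 1.5 = 75 miles
Total distance:
40 + 75 = 115 miles

115 miles


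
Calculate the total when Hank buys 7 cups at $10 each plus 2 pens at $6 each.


Cost of cups:
7 x $10 = $70
Cost of pens:
2 x $6 = $12
Add both:
$70 + $12 = $82

$82


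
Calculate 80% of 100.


Convert percentage to decimal:
80% = 0.8
Multiply:
100 x 0.8 = 80

80


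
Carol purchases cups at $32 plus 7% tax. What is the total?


Calculate the tax:
7% of $32 = $2.24
Add tax to price:
$32 + $2.24 = $34.24

$34.24


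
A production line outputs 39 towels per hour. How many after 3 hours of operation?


Production rate: 39 towels per hour
Time: 3 hours
Total: 39 x 3 = 117 towels

117 towels


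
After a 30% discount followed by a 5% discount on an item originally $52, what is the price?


First discount:
30% of $52 = $15.60
Price after first discount:
$52 - $15.60 = $36.40
Second discount:
5% of $36.40 = $1.82
Final price:
$36.40 - $1.82 = $34.58

$34.58


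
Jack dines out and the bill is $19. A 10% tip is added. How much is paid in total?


Calculate the tip:
10% of $19 = $1.90
Add tip to meal cost:
$19 + $1.90 = $20.90

$20.90


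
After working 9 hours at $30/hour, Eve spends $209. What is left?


Calculate earnings:
9 x $30 = $270
Subtract spending:
$270 - $209 = $61

$61


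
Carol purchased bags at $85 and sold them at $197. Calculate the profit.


Selling price = $197
Cost price = $85
Profit = selling price - cost price:
Profit = $197 - $85 = $112

$112


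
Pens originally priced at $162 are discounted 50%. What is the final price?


Calculate the discount amount:
50% of $162 = $81
Subtract from original:
$162 - $81 = $81

$81


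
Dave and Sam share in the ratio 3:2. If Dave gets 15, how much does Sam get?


Find the multiplier:
15 / 3 = 5
Apply to Sam's share:
2 x 5 = 10

10


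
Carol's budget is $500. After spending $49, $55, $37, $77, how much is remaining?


Add up expenses:
$49 + $55 + $37 + $77 = $218
Subtract from budget:
$500 - $218 = $282

$282


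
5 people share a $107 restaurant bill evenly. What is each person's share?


Total bill: $107
Number of people: 5
Each pays: $107 / 5 = $21.40

$21.40


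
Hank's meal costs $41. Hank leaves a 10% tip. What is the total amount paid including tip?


Calculate the tip:
10% of $41 = $4.10
Add tip to meal cost:
$41 + $4.10 = $45.10

$45.10


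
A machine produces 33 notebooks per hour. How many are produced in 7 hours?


Production rate: 33 notebooks per hour
Time: 7 hours
Total: 33 x 7 = 231 notebooks

231 notebooks


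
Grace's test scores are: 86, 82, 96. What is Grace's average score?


Add the scores:
86 + 82 + 96 = 264
Divide by the number of tests:
264 / 3 = 88

88


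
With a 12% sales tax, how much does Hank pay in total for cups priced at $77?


Calculate the tax:
12% of $77 = $9.24
Add tax to price:
$77 + $9.24 = $86.24

$86.24


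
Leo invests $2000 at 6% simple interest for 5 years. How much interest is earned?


Use the formula I = P x R x T / 100
P x R x T = 2000 x 6 x 5 = 60000
I = 60000 / 100 = $600

$600


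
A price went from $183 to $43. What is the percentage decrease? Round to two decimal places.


Find the absolute change:
|43 - 183| = 140
Divide by original and multiply by 100:
140 / 183 x 100 = 76.5027...% ≈ 76.5%

76.5%


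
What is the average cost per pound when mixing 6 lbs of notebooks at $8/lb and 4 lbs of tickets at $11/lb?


Cost of notebooks:
6 x $8 = $48
Cost of tickets:
4 x $11 = $44
Total cost: $48 + $44 = $92
Total weight: 10 lbs
Average: $92 / 10 = $9.20/lb

$9.20/lb


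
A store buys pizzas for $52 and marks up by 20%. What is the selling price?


Calculate the markup amount:
20% of $52 = $10.40
Add to cost:
$52 + $10.40 = $62.40

$62.40


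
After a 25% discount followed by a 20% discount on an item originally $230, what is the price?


First discount:
25% of $230 = $57.50
Price after first discount:
$230 - $57.50 = $172.50
Second discount:
20% of $172.50 = $34.50
Final price:
$172.50 - $34.50 = $138

$138


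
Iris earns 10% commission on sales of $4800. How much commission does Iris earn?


Convert rate to decimal:
10% = 0.1
Multiply by sales:
$4800 x 0.1 = $480

$480


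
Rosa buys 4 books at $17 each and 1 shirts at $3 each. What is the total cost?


Cost of books:
4 x $17 = $68
Cost of shirts:
1 x $3 = $3
Add both:
$68 + $3 = $71

$71


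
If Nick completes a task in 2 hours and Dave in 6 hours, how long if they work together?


Nick's rate: 1/2 of the job per hour
Dave's rate: 1/6 of the job per hour
Combined rate: 1/2 + 1/6 = 2/3 per hour
Time = 1 / (2/3) = 3/2 = 1.5 hours

1.5 hours


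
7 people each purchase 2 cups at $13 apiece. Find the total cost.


Cost per person:
2 x $13 = $26
Group total:
7 x $26 = $182

$182


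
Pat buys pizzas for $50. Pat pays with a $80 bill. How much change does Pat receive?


Start with the amount paid:
$80
Subtract the price:
$80 - $50 = $30

$30


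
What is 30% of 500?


Convert percentage to decimal:
30% = 0.3
Multiply:
500 x 0.3 = 150

150


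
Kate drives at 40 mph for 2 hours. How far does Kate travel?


Use the formula: distance = speed x time
Speed = 40 mph, Time = 2 hours
40 x 2 = 80 miles

80 miles


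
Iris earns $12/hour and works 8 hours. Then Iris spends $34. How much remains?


Calculate earnings:
8 x $12 = $96
Subtract spending:
$96 - $34 = $62

$62


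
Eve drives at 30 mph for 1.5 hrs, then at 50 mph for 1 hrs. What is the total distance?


Leg 1 distance:
30 x 1.5 = 45 miles
Leg 2 distance:
50 x 1 = 50 miles
Total distance:
45 + 50 = 95 miles

95 miles


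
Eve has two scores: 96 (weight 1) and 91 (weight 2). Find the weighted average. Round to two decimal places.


Weighted sum:
1 x 96 + 2 x 91 = 278
Total weight:
1 + 2 = 3
Weighted average:
278 / 3 = 92.6666... ≈ 92.67

92.67


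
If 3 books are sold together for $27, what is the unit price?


Total cost: $27
Number of items: 3
Unit price: $27 / 3 = $9

$9


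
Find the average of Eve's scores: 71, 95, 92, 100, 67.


Add the scores:
71 + 95 + 92 + 100 + 67 = 425
Divide by the number of tests:
425 / 5 = 85

85


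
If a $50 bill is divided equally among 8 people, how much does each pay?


Total bill: $50
Number of people: 8
Each pays: $50 / 8 = $6.25

$6.25


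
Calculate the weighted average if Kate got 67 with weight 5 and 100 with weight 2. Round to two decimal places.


Weighted sum:
5 x 67 + 2 x 100 = 535
Total weight:
5 + 2 = 7
Weighted average:
535 / 7 = 76.4285... ≈ 76.43

76.43


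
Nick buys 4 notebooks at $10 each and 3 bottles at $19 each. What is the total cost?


Cost of notebooks:
4 x $10 = $40
Cost of bottles:
3 x $19 = $57
Add both:
$40 + $57 = $97

$97


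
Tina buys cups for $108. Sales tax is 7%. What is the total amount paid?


Calculate the tax:
7% of $108 = $7.56
Add tax to price:
$108 + $7.56 = $115.56

$115.56


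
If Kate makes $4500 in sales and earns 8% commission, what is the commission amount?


Convert rate to decimal:
8% = 0.08
Multiply by sales:
$4500 x 0.08 = $360

$360


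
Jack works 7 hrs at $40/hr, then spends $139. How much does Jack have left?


Calculate earnings:
7 x $40 = $280
Subtract spending:
$280 - $139 = $141

$141


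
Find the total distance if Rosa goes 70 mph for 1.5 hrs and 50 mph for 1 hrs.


Leg 1 distance:
70 x 1.5 = 105 miles
Leg 2 distance:
50 x 1 = 50 miles
Total distance:
105 + 50 = 155 miles

155 miles


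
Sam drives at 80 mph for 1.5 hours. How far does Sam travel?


Use the formula: distance = speed x time
Speed = 80 mph, Time = 1.5 hours
80 x 1.5 = 120 miles

120 miles


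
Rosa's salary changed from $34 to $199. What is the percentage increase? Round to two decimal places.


Find the absolute change:
|199 - 34| = 165
Divide by original and multiply by 100:
165 / 34 x 100 = 485.2941...% ≈ 485.29%

485.29%


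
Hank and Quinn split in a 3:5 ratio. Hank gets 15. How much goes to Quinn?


Find the multiplier:
15 / 3 = 5
Apply to Quinn's share:
5 x 5 = 25

25


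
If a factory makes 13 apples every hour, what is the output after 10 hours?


Production rate: 13 apples per hour
Time: 10 hours
Total: 13 x 10 = 130 apples

130 apples


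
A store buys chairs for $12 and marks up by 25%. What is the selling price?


Calculate the markup amount:
25% of $12 = $3
Add to cost:
$12 + $3 = $15

$15


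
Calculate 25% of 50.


Convert percentage to decimal:
25% = 0.25
Multiply:
50 x 0.25 = 12.5

12.5


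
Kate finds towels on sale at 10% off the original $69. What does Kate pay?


Calculate the discount amount:
10% of $69 = $6.90
Subtract from original:
$69 - $6.90 = $62.10

$62.10


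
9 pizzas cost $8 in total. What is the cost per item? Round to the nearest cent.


Total cost: $8
Number of items: 9
Unit price: $8 / 9 = $0.8888... ≈ $0.89

$0.89


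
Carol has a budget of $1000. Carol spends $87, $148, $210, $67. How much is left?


Add up expenses:
$87 + $148 + $210 + $67 = $512
Subtract from budget:
$1000 - $512 = $488

$488


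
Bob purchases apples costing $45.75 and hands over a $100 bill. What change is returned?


Start with the amount paid:
$100
Subtract the price:
$100 - $45.75 = $54.25

$54.25


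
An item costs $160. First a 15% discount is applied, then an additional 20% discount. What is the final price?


First discount:
15% of $160 = $24
Price after first discount:
$160 - $24 = $136
Second discount:
20% of $136 = $27.20
Final price:
$136 - $27.20 = $108.80

$108.80


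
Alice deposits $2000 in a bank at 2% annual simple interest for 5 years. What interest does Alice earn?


Use the formula I = P x R x T / 100
P x R x T = 2000 x 2 x 5 = 20000
I = 20000 / 100 = $200

$200


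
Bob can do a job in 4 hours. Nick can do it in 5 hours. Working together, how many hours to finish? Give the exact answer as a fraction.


Bob's rate: 1/4 of the job per hour
Nick's rate: 1/5 of the job per hour
Combined rate: 1/4 + 1/5 = 9/20 per hour
Time = 1 / (9/20) = 20/9 hours (≈ 2.22 hours)

20/9 hours


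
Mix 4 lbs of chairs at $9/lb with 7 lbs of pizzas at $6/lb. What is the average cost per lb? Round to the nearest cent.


Cost of chairs:
4 x $9 = $36
Cost of pizzas:
7 x $6 = $42
Total cost: $36 + $42 = $78
Total weight: 11 lbs
Average: $78 / 11 = $7.0909... ≈ $7.09/lb

$7.09/lb


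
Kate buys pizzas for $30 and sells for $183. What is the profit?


Selling price = $183
Cost price = $30
Profit = selling price - cost price:
Profit = $183 - $30 = $153

$153


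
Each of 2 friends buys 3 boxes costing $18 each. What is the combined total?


Cost per person:
3 x $18 = $54
Group total:
2 x $54 = $108

$108


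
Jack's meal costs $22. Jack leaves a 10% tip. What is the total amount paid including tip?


Calculate the tip:
10% of $22 = $2.20
Add tip to meal cost:
$22 + $2.20 = $24.20

$24.20


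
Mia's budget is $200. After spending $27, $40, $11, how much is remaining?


Add up expenses:
$27 + $40 + $11 = $78
Subtract from budget:
$200 - $78 = $122

$122


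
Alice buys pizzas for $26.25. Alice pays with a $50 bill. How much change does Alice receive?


Start with the amount paid:
$50
Subtract the price:
$50 - $26.25 = $23.75

$23.75


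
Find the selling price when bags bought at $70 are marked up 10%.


Calculate the markup amount:
10% of $70 = $7
Add to cost:
$70 + $7 = $77

$77


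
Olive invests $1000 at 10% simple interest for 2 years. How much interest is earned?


Use the formula I = P x R x T / 100
P x R x T = 1000 x 10 x 2 = 20000
I = 20000 / 100 = $200

$200


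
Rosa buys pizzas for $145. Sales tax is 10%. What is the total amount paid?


Calculate the tax:
10% of $145 = $14.50
Add tax to price:
$145 + $14.50 = $159.50

$159.50


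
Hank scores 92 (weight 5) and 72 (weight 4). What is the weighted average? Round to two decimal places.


Weighted sum:
5 x 92 + 4 x 72 = 748
Total weight:
5 + 4 = 9
Weighted average:
748 / 9 = 83.1111... ≈ 83.11

83.11


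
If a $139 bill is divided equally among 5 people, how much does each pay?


Total bill: $139
Number of people: 5
Each pays: $139 / 5 = $27.80

$27.80


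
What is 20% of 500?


Convert percentage to decimal:
20% = 0.2
Multiply:
500 x 0.2 = 100

100


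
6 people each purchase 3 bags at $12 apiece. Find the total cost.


Cost per person:
3 x $12 = $36
Group total:
6 x $36 = $216

$216


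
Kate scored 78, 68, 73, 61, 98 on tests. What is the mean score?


Add the scores:
78 + 68 + 73 + 61 + 98 = 378
Divide by the number of tests:
378 / 5 = 75.6

75.6


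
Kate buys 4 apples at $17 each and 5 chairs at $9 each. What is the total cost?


Cost of apples:
4 x $17 = $68
Cost of chairs:
5 x $9 = $45
Add both:
$68 + $45 = $113

$113


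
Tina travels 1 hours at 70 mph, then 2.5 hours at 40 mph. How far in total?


Leg 1 distance:
70 x 1 = 70 miles
Leg 2 distance:
40 x 2.5 = 100 miles
Total distance:
70 + 100 = 170 miles

170 miles


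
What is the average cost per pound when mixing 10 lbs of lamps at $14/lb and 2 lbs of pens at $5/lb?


Cost of lamps:
10 x $14 = $140
Cost of pens:
2 x $5 = $10
Total cost: $140 + $10 = $150
Total weight: 12 lbs
Average: $150 / 12 = $12.50/lb

$12.50/lb


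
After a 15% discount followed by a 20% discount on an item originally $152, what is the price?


First discount:
15% of $152 = $22.80
Price after first discount:
$152 - $22.80 = $129.20
Second discount:
20% of $129.20 = $25.84
Final price:
$129.20 - $25.84 = $103.36

$103.36


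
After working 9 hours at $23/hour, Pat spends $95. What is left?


Calculate earnings:
9 x $23 = $207
Subtract spending:
$207 - $95 = $112

$112


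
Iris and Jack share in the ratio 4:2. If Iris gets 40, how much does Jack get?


Find the multiplier:
40 / 4 = 10
Apply to Jack's share:
2 x 10 = 20

20


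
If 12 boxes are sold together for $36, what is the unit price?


Total cost: $36
Number of items: 12
Unit price: $36 / 12 = $3

$3


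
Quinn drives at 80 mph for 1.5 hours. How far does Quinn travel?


Use the formula: distance = speed x time
Speed = 80 mph, Time = 1.5 hours
80 x 1.5 = 120 miles

120 miles


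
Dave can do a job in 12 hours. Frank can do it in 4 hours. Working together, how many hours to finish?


Dave's rate: 1/12 of the job per hour
Frank's rate: 1/4 of the job per hour
Combined rate: 1/12 + 1/4 = 1/3 per hour
Time = 1 / (1/3) = 3 hours

3 hours


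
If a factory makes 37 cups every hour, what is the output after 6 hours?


Production rate: 37 cups per hour
Time: 6 hours
Total: 37 x 6 = 222 cups

222 cups


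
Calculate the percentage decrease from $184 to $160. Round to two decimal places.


Find the absolute change:
|160 - 184| = 24
Divide by original and multiply by 100:
24 / 184 x 100 = 13.0434...% ≈ 13.04%

13.04%


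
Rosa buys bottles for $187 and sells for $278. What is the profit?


Selling price = $278
Cost price = $187
Profit = selling price - cost price:
Profit = $278 - $187 = $91

$91


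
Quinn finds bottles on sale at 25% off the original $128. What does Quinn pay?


Calculate the discount amount:
25% of $128 = $32
Subtract from original:
$128 - $32 = $96

$96


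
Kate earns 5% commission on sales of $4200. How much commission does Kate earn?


Convert rate to decimal:
5% = 0.05
Multiply by sales:
$4200 x 0.05 = $210

$210


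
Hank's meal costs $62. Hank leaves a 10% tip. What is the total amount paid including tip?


Calculate the tip:
10% of $62 = $6.20
Add tip to meal cost:
$62 + $6.20 = $68.20

$68.20


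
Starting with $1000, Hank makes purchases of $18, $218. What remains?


Add up expenses:
$18 + $218 = $236
Subtract from budget:
$1000 - $236 = $764

$764


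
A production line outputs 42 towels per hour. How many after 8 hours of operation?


Production rate: 42 towels per hour
Time: 8 hours
Total: 42 x 8 = 336 towels

336 towels


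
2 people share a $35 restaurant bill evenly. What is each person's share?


Total bill: $35
Number of people: 2
Each pays: $35 / 2 = $17.50

$17.50


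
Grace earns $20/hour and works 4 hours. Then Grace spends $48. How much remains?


Calculate earnings:
4 x $20 = $80
Subtract spending:
$80 - $48 = $32

$32


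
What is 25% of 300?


Convert percentage to decimal:
25% = 0.25
Multiply:
300 x 0.25 = 75

75


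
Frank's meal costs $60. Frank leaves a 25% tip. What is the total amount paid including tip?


Calculate the tip:
25% of $60 = $15
Add tip to meal cost:
$60 + $15 = $75

$75


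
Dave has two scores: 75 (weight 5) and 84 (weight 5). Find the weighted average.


Weighted sum:
5 x 75 + 5 x 84 = 795
Total weight:
5 + 5 = 10
Weighted average:
795 / 10 = 79.5

79.5


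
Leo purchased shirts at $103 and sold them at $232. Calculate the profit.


Selling price = $232
Cost price = $103
Profit = selling price - cost price:
Profit = $232 - $103 = $129

$129


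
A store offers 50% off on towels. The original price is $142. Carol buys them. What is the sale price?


Calculate the discount amount:
50% of $142 = $71
Subtract from original:
$142 - $71 = $71

$71


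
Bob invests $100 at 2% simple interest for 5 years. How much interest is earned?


Use the formula I = P x R x T / 100
P x R x T = 100 x 2 x 5 = 1000
I = 1000 / 100 = $10

$10


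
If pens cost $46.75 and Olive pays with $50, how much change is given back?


Start with the amount paid:
$50
Subtract the price:
$50 - $46.75 = $3.25

$3.25


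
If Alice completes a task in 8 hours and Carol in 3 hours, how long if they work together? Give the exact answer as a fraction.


Alice's rate: 1/8 of the job per hour
Carol's rate: 1/3 of the job per hour
Combined rate: 1/8 + 1/3 = 11/24 per hour
Time = 1 / (11/24) = 24/11 hours (≈ 2.18 hours)

24/11 hours


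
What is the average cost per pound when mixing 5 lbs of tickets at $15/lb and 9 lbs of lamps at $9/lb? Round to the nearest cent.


Cost of tickets:
5 x $15 = $75
Cost of lamps:
9 x $9 = $81
Total cost: $75 + $81 = $156
Total weight: 14 lbs
Average: $156 / 14 = $11.1428... ≈ $11.14/lb

$11.14/lb


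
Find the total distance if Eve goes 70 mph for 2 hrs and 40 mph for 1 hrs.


Leg 1 distance:
70 x 2 = 140 miles
Leg 2 distance:
40 x 1 = 40 miles
Total distance:
140 + 40 = 180 miles

180 miles
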